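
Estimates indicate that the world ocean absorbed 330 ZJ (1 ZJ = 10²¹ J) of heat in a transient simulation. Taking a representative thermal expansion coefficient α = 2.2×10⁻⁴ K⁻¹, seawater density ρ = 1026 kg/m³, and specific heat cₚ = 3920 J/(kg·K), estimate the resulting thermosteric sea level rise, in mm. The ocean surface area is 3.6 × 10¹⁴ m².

Per unit area: Q = 330×10²¹ / (3.6×10¹⁴) ≈ 9.167×10⁸ J/m²
Δh = αQ/(ρcₚ) = 2.2×10⁻⁴ × 9.167×10⁸ / (1026 × 3920) ≈ 0.050144 m

about 50 mm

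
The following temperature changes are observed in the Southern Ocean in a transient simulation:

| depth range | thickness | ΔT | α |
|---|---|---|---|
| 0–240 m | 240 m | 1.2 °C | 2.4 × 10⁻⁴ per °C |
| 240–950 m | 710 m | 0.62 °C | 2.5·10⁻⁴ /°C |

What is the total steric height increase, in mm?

180 mm of thermosteric rise

2.4×10⁻⁴ × 1.2 × 240 = 0.06912 m
2.5×10⁻⁴ × 710 × 0.62 = 0.11005 m
Δh = 0.06912 + 0.11005 = 0.17917 m ≈ 180 mm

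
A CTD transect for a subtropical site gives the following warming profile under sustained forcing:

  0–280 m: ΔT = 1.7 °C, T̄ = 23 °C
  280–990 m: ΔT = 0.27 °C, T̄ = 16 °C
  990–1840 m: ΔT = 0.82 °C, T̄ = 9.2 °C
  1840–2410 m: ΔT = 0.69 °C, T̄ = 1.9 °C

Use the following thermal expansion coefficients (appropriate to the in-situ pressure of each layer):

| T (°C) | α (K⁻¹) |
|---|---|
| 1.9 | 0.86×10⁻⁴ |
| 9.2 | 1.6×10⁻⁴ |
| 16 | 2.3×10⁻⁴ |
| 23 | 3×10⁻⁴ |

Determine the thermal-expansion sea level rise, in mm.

Layer 1 at 23 °C → α = 3×10⁻⁴ K⁻¹
Layer 2 at 16 °C → α = 2.3×10⁻⁴ K⁻¹
Layer 3 at 9.2 °C → α = 1.6×10⁻⁴ K⁻¹
Layer 4 at 1.9 °C → α = 0.86×10⁻⁴ K⁻¹
0–280 m: 1.7 × 280 × 3×10⁻⁴ = 0.14280 m
Layer 2: 0.27 × 2.3×10⁻⁴ × 710 = 0.044091 m
990–1840 m: 0.82 × 850 × 1.6×10⁻⁴ = 0.11152 m
Layer 4: 570 × 0.69 × 0.86×10⁻⁴ = 0.0338238 m
Δh = 0.14280 + 0.044091 + 0.11152 + 0.0338238 = 0.3322348 m

Δh = 332 mm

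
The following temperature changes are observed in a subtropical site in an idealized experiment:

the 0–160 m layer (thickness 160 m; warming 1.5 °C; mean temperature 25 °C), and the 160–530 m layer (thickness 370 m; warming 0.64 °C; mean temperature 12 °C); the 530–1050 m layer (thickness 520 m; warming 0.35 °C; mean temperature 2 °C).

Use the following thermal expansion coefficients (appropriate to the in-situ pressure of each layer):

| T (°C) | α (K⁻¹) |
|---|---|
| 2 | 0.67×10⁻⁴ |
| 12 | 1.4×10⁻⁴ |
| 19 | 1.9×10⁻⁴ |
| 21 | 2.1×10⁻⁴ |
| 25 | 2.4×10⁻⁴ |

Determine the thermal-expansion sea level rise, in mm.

Layer 1 at 25 °C → α = 2.4×10⁻⁴ K⁻¹
Layer 2 at 12 °C → α = 1.4×10⁻⁴ K⁻¹
Layer 3 at 2 °C → α = 0.67×10⁻⁴ K⁻¹
2.4×10⁻⁴ × 1.5 × 160 = 0.05760 m
160–530 m: 1.4×10⁻⁴ × 0.64 × 370 = 0.033152 m
530–1050 m: 0.35 × 520 × 0.67×10⁻⁴ = 0.012194 m
Δh = 0.05760 + 0.033152 + 0.012194 = 0.102946 m

Δh ≈ 100 mm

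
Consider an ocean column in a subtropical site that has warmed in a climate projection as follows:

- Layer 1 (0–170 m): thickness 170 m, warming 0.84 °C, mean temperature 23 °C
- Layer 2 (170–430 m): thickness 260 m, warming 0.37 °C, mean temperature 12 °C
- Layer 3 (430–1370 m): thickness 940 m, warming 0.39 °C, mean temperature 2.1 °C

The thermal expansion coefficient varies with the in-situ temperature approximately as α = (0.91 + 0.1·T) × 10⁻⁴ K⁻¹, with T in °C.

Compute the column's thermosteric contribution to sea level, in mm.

110 mm of thermosteric rise

Layer 1: α = (0.91 + 0.1×23)×10⁻⁴ = 3.21×10⁻⁴ K⁻¹
Layer 2: α = (0.91 + 0.1×12)×10⁻⁴ = 2.11×10⁻⁴ K⁻¹
Layer 3: α = (0.91 + 0.1×2.1)×10⁻⁴ = 1.12×10⁻⁴ K⁻¹
0–170 m: 0.84 × 170 × 3.21×10⁻⁴ = 0.0458388 m
Layer 2: 0.37 × 260 × 2.11×10⁻⁴ = 0.0202982 m
430–1370 m: 1.12×10⁻⁴ × 940 × 0.39 = 0.0410592 m
Δh = 0.0458388 + 0.0202982 + 0.0410592 = 0.1071962 m ≈ 110 mm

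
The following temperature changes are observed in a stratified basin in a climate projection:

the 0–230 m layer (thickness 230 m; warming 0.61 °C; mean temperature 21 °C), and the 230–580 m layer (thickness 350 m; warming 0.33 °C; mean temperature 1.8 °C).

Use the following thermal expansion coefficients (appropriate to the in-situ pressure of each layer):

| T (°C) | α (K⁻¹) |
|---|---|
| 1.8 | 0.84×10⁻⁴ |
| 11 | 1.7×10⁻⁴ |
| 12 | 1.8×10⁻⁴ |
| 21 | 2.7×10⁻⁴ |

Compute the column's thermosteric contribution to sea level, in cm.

Layer 1 at 21 °C → α = 2.7×10⁻⁴ K⁻¹
Layer 2 at 1.8 °C → α = 0.84×10⁻⁴ K⁻¹
0–230 m: 230 × 2.7×10⁻⁴ × 0.61 = 0.037881 m
350 × 0.33 × 0.84×10⁻⁴ = 0.009702 m
Δh = 0.037881 + 0.009702 = 0.047583 m ≈ 4.76 cm

about 4.76 cm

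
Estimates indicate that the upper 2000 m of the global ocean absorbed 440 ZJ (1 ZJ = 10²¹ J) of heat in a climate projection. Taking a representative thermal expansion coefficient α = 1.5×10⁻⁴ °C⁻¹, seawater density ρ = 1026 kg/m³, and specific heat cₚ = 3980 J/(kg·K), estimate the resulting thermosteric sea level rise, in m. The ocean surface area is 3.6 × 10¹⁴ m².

Δh = 0.0449 m

Per unit area: Q = 440×10²¹ / (3.6×10¹⁴) ≈ 1.222×10⁹ J/m²
Δh = αQ/(ρcₚ) = 1.5×10⁻⁴ × 1.222×10⁹ / (1026 × 3980) ≈ 0.044888 m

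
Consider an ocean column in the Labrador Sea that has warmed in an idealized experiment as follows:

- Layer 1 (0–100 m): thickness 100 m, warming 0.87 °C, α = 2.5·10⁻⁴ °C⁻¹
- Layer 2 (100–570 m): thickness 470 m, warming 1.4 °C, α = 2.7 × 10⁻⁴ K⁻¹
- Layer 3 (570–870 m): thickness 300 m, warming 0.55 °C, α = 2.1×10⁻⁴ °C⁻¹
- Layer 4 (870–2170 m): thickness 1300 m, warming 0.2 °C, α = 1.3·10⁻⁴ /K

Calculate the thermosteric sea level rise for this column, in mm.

268 mm of thermosteric rise

Layer 1: 2.5×10⁻⁴ × 0.87 × 100 = 0.02175 m
100–570 m: 470 × 1.4 × 2.7×10⁻⁴ = 0.17766 m
0.55 × 300 × 2.1×10⁻⁴ = 0.03465 m
Layer 4: 1300 × 0.2 × 1.3×10⁻⁴ = 0.03380 m
Δh = 0.02175 + 0.17766 + 0.03465 + 0.03380 = 0.26786 m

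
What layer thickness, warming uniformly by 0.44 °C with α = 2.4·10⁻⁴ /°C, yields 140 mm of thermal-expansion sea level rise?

H = Δh/(αΔT) = 0.14 / (2.4×10⁻⁴ × 0.44) ≈ 1326 m

about 1300 m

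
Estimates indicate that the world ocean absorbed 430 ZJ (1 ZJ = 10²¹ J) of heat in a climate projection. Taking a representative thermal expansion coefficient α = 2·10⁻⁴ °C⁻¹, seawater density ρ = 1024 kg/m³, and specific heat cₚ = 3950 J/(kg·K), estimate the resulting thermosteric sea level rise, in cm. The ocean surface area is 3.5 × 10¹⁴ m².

6.1 cm of thermosteric rise

Per unit area: Q = 430×10²¹ / (3.5×10¹⁴) ≈ 1.229×10⁹ J/m²
Δh = αQ/(ρcₚ) = 2×10⁻⁴ × 1.229×10⁹ / (1024 × 3950) ≈ 0.060769 m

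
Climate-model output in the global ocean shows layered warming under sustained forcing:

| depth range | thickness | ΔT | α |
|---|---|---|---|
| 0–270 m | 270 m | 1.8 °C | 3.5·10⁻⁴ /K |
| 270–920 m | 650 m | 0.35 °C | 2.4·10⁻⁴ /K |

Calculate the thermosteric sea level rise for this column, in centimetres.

0–270 m: 3.5×10⁻⁴ × 270 × 1.8 = 0.17010 m
0.35 × 2.4×10⁻⁴ × 650 = 0.05460 m
Δh = 0.17010 + 0.05460 = 0.22470 m ≈ 22.5 cm

Δh ≈ 22.5 cm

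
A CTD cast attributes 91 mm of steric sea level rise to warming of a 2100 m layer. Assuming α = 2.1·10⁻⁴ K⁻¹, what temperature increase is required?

0.206 °C

ΔT = Δh/(αH) = 0.091 / (2.1×10⁻⁴ × 2100) ≈ 0.2063 °C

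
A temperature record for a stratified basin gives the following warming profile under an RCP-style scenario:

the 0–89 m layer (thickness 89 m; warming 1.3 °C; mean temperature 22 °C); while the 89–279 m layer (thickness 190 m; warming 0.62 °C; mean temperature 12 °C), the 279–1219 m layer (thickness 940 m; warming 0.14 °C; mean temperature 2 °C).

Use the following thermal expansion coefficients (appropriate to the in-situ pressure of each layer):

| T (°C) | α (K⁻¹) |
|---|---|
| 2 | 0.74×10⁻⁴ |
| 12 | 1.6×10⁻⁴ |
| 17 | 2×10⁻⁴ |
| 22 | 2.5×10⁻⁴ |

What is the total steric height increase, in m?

Layer 1 at 22 °C → α = 2.5×10⁻⁴ K⁻¹
Layer 2 at 12 °C → α = 1.6×10⁻⁴ K⁻¹
Layer 3 at 2 °C → α = 0.74×10⁻⁴ K⁻¹
0–89 m: 89 × 2.5×10⁻⁴ × 1.3 = 0.028925 m
1.6×10⁻⁴ × 190 × 0.62 = 0.018848 m
Layer 3: 0.74×10⁻⁴ × 940 × 0.14 = 0.0097384 m
Δh = 0.028925 + 0.018848 + 0.0097384 = 0.0575114 m

Δh = 0.058 m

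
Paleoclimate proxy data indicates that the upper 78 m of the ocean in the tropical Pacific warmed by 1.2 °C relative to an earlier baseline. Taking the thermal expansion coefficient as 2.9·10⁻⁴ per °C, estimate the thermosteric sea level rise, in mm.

Δh = αΔT·H = 2.9×10⁻⁴ × 1.2 × 78 = 0.027144 m

Δh ≈ 27 mm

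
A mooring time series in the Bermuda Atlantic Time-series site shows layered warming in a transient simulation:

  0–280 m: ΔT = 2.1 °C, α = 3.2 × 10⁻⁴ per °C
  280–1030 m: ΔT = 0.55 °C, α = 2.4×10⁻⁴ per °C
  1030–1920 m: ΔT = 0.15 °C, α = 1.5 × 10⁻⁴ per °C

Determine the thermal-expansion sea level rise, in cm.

Δh ≈ 30.7 cm

Layer 1: 3.2×10⁻⁴ × 280 × 2.1 = 0.18816 m
0.55 × 750 × 2.4×10⁻⁴ = 0.09900 m
Layer 3: 1.5×10⁻⁴ × 0.15 × 890 = 0.020025 m
Δh = 0.18816 + 0.09900 + 0.020025 = 0.307185 m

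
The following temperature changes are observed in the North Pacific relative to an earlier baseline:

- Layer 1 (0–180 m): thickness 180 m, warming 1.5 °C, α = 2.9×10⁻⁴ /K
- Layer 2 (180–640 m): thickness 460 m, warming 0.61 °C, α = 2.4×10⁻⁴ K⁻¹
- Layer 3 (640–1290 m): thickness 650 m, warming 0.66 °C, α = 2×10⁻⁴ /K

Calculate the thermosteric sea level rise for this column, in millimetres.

180 × 1.5 × 2.9×10⁻⁴ = 0.07830 m
180–640 m: 2.4×10⁻⁴ × 0.61 × 460 = 0.067344 m
Layer 3: 0.66 × 650 × 2×10⁻⁴ = 0.08580 m
Δh = 0.07830 + 0.067344 + 0.08580 = 0.231444 m ≈ 231 mm

231 mm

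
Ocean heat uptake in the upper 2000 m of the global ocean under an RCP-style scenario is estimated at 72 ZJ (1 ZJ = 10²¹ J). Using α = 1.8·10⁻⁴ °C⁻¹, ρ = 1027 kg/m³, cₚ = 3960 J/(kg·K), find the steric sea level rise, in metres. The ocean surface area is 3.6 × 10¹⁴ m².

about 0.00885 m

Per unit area: Q = 72×10²¹ / (3.6×10¹⁴) = 2×10⁸ J/m²
Δh = αQ/(ρcₚ) = 1.8×10⁻⁴ × 2×10⁸ / (1027 × 3960) ≈ 0.0088519 m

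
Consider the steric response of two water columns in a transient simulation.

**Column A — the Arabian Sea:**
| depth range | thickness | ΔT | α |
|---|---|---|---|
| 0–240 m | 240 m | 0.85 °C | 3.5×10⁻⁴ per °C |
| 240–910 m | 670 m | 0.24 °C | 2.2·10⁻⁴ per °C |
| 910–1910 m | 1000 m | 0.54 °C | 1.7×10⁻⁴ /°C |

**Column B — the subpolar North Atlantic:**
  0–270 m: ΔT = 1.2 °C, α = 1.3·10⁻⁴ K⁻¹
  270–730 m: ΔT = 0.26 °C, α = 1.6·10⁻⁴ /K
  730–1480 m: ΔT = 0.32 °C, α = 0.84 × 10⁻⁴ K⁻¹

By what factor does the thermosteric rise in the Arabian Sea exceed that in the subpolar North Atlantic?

≈ 2.44×

A 3.5×10⁻⁴ × 0.85 × 240 = 0.07140 m
A 240–910 m: 0.24 × 670 × 2.2×10⁻⁴ = 0.035376 m
A Layer 3: 1.7×10⁻⁴ × 1000 × 0.54 = 0.09180 m
A total: 0.198576 m
B 1.3×10⁻⁴ × 270 × 1.2 = 0.04212 m
B Layer 2: 460 × 0.26 × 1.6×10⁻⁴ = 0.019136 m
B 730–1480 m: 0.84×10⁻⁴ × 750 × 0.32 = 0.02016 m
B total: 0.081416 m
Ratio: 0.198576 / 0.081416 ≈ 2.439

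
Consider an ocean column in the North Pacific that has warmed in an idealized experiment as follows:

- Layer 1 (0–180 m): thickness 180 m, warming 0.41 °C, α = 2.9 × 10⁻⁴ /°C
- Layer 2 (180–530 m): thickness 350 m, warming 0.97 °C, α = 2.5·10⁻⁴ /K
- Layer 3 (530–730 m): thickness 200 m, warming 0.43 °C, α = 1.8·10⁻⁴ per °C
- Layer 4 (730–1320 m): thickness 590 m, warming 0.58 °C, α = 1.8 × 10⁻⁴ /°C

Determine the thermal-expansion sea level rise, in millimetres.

0–180 m: 0.41 × 2.9×10⁻⁴ × 180 = 0.021402 m
Layer 2: 350 × 0.97 × 2.5×10⁻⁴ = 0.084875 m
530–730 m: 1.8×10⁻⁴ × 200 × 0.43 = 0.01548 m
0.58 × 590 × 1.8×10⁻⁴ = 0.061596 m
Δh = 0.021402 + 0.084875 + 0.01548 + 0.061596 = 0.183353 m ≈ 183 mm

183 mm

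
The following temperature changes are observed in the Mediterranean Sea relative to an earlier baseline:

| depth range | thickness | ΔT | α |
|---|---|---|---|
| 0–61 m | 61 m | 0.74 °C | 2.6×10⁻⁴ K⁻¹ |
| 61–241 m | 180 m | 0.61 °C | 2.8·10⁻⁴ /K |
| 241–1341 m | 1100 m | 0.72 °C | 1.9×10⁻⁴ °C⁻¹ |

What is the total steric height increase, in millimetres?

0–61 m: 0.74 × 61 × 2.6×10⁻⁴ = 0.0117364 m
61–241 m: 180 × 2.8×10⁻⁴ × 0.61 = 0.030744 m
Layer 3: 1100 × 0.72 × 1.9×10⁻⁴ = 0.15048 m
Δh = 0.0117364 + 0.030744 + 0.15048 = 0.1929604 m ≈ 193 mm

about 193 mm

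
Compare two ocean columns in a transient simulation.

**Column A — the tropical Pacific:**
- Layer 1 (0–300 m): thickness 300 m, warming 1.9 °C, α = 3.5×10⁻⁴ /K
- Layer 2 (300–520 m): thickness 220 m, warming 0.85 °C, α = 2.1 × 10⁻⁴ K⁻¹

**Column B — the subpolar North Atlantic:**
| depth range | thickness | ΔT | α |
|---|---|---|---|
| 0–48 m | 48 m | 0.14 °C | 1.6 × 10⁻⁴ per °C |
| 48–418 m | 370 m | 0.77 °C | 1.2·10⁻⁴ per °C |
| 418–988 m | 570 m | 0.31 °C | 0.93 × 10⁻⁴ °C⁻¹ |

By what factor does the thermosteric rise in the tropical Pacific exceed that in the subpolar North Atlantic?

≈ 4.6×

A 0–300 m: 3.5×10⁻⁴ × 1.9 × 300 = 0.19950 m
A 300–520 m: 2.1×10⁻⁴ × 0.85 × 220 = 0.03927 m
A total: 0.23877 m
B 1.6×10⁻⁴ × 48 × 0.14 = 0.0010752 m
B 48–418 m: 0.77 × 1.2×10⁻⁴ × 370 = 0.034188 m
B 418–988 m: 0.93×10⁻⁴ × 570 × 0.31 = 0.0164331 m
B total: 0.0516963 m
Ratio: 0.23877 / 0.0516963 ≈ 4.619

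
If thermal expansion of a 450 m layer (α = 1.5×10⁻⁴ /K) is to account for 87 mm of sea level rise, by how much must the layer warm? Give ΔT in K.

ΔT = Δh/(αH) = 0.087 / (1.5×10⁻⁴ × 450) ≈ 1.289 K

ΔT ≈ 1.3 K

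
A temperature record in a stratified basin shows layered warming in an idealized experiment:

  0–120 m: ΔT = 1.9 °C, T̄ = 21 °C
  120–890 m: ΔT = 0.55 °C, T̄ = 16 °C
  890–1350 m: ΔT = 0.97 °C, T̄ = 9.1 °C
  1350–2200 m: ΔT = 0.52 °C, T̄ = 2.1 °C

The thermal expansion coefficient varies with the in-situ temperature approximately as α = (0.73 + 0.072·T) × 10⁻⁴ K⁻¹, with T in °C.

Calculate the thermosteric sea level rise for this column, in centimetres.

Δh = 23.2 cm

Layer 1: α = (0.73 + 0.072×21)×10⁻⁴ = 2.242×10⁻⁴ K⁻¹
Layer 2: α = (0.73 + 0.072×16)×10⁻⁴ = 1.882×10⁻⁴ K⁻¹
Layer 3: α = (0.73 + 0.072×9.1)×10⁻⁴ = 1.3852×10⁻⁴ K⁻¹
Layer 4: α = (0.73 + 0.072×2.1)×10⁻⁴ = 0.8812×10⁻⁴ K⁻¹
0–120 m: 120 × 2.242×10⁻⁴ × 1.9 = 0.0511176 m
Layer 2: 770 × 0.55 × 1.882×10⁻⁴ = 0.0797027 m
Layer 3: 460 × 1.3852×10⁻⁴ × 0.97 = 0.061807624 m
Layer 4: 0.8812×10⁻⁴ × 850 × 0.52 = 0.03894904 m
Δh = 0.0511176 + 0.0797027 + 0.061807624 + 0.03894904 = 0.231576964 m ≈ 23.2 cm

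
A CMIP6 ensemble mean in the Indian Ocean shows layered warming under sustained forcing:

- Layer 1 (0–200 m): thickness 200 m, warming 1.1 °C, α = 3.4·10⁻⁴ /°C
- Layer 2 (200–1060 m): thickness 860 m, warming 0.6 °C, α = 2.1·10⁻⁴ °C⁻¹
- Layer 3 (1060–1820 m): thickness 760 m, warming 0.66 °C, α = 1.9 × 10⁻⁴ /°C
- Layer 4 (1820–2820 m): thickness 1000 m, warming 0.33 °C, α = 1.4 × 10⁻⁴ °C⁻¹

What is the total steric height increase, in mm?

325 mm

Layer 1: 1.1 × 200 × 3.4×10⁻⁴ = 0.07480 m
2.1×10⁻⁴ × 0.6 × 860 = 0.10836 m
760 × 1.9×10⁻⁴ × 0.66 = 0.095304 m
1820–2820 m: 0.33 × 1.4×10⁻⁴ × 1000 = 0.04620 m
Δh = 0.07480 + 0.10836 + 0.095304 + 0.04620 = 0.324664 m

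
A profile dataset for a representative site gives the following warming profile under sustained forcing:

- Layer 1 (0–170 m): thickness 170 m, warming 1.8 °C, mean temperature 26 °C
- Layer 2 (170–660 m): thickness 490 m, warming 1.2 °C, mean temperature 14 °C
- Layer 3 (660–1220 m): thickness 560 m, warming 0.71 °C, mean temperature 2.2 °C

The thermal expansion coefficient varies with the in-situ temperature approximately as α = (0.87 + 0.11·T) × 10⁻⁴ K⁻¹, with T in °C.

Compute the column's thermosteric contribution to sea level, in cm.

Layer 1: α = (0.87 + 0.11×26)×10⁻⁴ = 3.73×10⁻⁴ K⁻¹
Layer 2: α = (0.87 + 0.11×14)×10⁻⁴ = 2.41×10⁻⁴ K⁻¹
Layer 3: α = (0.87 + 0.11×2.2)×10⁻⁴ = 1.112×10⁻⁴ K⁻¹
Layer 1: 170 × 3.73×10⁻⁴ × 1.8 = 0.114138 m
170–660 m: 2.41×10⁻⁴ × 1.2 × 490 = 0.141708 m
660–1220 m: 1.112×10⁻⁴ × 560 × 0.71 = 0.04421312 m
Δh = 0.114138 + 0.141708 + 0.04421312 = 0.30005912 m ≈ 30 cm

30 cm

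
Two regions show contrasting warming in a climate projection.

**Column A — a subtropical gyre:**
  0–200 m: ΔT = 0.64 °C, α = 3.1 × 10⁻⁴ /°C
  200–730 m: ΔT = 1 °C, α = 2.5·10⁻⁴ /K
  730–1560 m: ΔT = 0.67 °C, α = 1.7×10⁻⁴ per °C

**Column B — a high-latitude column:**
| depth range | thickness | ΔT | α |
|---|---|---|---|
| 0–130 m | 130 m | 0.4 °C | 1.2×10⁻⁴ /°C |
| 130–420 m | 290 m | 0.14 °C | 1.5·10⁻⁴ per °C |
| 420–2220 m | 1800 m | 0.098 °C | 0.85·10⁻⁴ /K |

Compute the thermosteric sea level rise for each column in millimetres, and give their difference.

A: 267 mm; B: 27.3 mm; difference 239 mm

A 0.64 × 200 × 3.1×10⁻⁴ = 0.03968 m
A 200–730 m: 2.5×10⁻⁴ × 530 × 1 = 0.13250 m
A Layer 3: 0.67 × 830 × 1.7×10⁻⁴ = 0.094537 m
A total: 0.266717 m
B 0–130 m: 0.4 × 1.2×10⁻⁴ × 130 = 0.00624 m
B 130–420 m: 0.14 × 290 × 1.5×10⁻⁴ = 0.00609 m
B Layer 3: 1800 × 0.85×10⁻⁴ × 0.098 = 0.014994 m
B total: 0.027324 m
Difference: 0.266717 − 0.027324 = 0.239393 m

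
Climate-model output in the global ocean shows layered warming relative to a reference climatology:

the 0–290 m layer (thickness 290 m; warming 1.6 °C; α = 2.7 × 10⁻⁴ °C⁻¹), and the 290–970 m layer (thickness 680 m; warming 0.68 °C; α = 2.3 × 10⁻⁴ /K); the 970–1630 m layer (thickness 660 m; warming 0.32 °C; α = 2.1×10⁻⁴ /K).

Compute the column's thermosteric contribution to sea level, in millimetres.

0–290 m: 2.7×10⁻⁴ × 1.6 × 290 = 0.12528 m
Layer 2: 2.3×10⁻⁴ × 0.68 × 680 = 0.106352 m
970–1630 m: 2.1×10⁻⁴ × 660 × 0.32 = 0.044352 m
Δh = 0.12528 + 0.106352 + 0.044352 = 0.275984 m ≈ 276 mm

Δh = 276 mm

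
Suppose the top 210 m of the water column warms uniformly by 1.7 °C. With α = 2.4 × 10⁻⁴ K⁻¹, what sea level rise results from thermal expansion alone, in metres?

about 0.086 m

Δh = αΔT·H = 2.4×10⁻⁴ × 1.7 × 210 = 0.08568 m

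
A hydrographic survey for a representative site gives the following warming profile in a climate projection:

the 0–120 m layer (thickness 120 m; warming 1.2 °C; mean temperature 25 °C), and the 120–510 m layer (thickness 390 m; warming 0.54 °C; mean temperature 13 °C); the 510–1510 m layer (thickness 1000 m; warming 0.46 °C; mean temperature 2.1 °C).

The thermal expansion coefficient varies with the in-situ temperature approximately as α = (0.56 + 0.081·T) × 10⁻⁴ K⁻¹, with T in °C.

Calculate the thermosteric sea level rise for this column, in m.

Δh ≈ 0.105 m

Layer 1: α = (0.56 + 0.081×25)×10⁻⁴ = 2.585×10⁻⁴ K⁻¹
Layer 2: α = (0.56 + 0.081×13)×10⁻⁴ = 1.613×10⁻⁴ K⁻¹
Layer 3: α = (0.56 + 0.081×2.1)×10⁻⁴ = 0.7301×10⁻⁴ K⁻¹
1.2 × 120 × 2.585×10⁻⁴ = 0.037224 m
390 × 1.613×10⁻⁴ × 0.54 = 0.03396978 m
Layer 3: 1000 × 0.46 × 0.7301×10⁻⁴ = 0.0335846 m
Δh = 0.037224 + 0.03396978 + 0.0335846 = 0.10477838 m ≈ 0.105 m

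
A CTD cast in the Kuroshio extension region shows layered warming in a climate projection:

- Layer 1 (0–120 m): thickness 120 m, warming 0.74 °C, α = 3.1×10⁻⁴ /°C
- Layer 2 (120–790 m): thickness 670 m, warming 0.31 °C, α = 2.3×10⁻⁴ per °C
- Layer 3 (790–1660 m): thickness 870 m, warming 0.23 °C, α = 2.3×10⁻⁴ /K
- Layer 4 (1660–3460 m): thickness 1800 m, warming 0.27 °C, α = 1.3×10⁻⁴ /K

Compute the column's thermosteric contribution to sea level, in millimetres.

Δh = 180 mm

Layer 1: 3.1×10⁻⁴ × 0.74 × 120 = 0.027528 m
670 × 2.3×10⁻⁴ × 0.31 = 0.047771 m
2.3×10⁻⁴ × 0.23 × 870 = 0.046023 m
Layer 4: 0.27 × 1.3×10⁻⁴ × 1800 = 0.06318 m
Δh = 0.027528 + 0.047771 + 0.046023 + 0.06318 = 0.184502 m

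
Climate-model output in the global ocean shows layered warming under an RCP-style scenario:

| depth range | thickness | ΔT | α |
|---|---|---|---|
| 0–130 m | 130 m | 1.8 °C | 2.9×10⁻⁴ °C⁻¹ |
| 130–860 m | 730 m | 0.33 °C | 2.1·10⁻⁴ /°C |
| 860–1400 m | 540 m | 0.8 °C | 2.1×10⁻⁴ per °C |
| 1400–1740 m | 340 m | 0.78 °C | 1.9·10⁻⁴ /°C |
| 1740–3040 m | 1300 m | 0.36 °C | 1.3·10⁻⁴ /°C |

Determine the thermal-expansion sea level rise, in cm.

Layer 1: 2.9×10⁻⁴ × 130 × 1.8 = 0.06786 m
2.1×10⁻⁴ × 0.33 × 730 = 0.050589 m
Layer 3: 0.8 × 2.1×10⁻⁴ × 540 = 0.09072 m
1400–1740 m: 0.78 × 1.9×10⁻⁴ × 340 = 0.050388 m
Layer 5: 1.3×10⁻⁴ × 1300 × 0.36 = 0.06084 m
Δh = 0.06786 + 0.050589 + 0.09072 + 0.050388 + 0.06084 = 0.320397 m

32 cm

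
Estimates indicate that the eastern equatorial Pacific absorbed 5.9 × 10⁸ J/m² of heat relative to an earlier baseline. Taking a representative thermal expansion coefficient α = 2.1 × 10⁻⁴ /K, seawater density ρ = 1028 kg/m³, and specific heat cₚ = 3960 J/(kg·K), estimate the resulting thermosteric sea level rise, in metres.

0.0304 m of thermosteric rise

Δh = αQ/(ρcₚ) = 2.1×10⁻⁴ × 5.9×10⁸ / (1028 × 3960) ≈ 0.030436 m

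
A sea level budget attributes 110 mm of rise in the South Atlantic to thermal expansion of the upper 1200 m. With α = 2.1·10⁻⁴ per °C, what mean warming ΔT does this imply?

0.437 K

ΔT = Δh/(αH) = 0.11 / (2.1×10⁻⁴ × 1200) ≈ 0.4365 K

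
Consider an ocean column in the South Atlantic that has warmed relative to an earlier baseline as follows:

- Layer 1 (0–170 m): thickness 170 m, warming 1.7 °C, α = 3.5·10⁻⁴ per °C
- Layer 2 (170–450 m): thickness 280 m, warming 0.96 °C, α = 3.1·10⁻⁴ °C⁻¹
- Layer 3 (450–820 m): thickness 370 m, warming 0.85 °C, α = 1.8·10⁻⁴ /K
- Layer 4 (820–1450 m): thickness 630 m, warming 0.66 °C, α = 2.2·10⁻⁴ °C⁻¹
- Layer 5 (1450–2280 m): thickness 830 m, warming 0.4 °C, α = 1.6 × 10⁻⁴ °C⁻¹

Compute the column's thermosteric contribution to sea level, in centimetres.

Layer 1: 170 × 3.5×10⁻⁴ × 1.7 = 0.10115 m
Layer 2: 280 × 0.96 × 3.1×10⁻⁴ = 0.083328 m
370 × 0.85 × 1.8×10⁻⁴ = 0.05661 m
2.2×10⁻⁴ × 0.66 × 630 = 0.091476 m
Layer 5: 830 × 0.4 × 1.6×10⁻⁴ = 0.05312 m
Δh = 0.10115 + 0.083328 + 0.05661 + 0.091476 + 0.05312 = 0.385684 m

Δh = 38.6 cm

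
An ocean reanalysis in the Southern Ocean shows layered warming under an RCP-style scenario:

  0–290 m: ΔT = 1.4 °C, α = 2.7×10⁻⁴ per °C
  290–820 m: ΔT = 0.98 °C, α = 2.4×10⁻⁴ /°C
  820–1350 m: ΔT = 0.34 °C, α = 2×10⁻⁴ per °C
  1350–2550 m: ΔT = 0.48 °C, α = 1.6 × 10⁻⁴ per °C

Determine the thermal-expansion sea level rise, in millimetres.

Δh = 362 mm

1.4 × 290 × 2.7×10⁻⁴ = 0.10962 m
0.98 × 530 × 2.4×10⁻⁴ = 0.124656 m
530 × 0.34 × 2×10⁻⁴ = 0.03604 m
1350–2550 m: 1200 × 1.6×10⁻⁴ × 0.48 = 0.09216 m
Δh = 0.10962 + 0.124656 + 0.03604 + 0.09216 = 0.362476 m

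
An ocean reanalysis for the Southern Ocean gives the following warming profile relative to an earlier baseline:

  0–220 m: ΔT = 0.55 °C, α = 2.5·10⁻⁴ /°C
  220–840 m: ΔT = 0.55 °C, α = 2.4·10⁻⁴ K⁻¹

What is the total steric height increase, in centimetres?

0–220 m: 0.55 × 2.5×10⁻⁴ × 220 = 0.03025 m
Layer 2: 2.4×10⁻⁴ × 620 × 0.55 = 0.08184 m
Δh = 0.03025 + 0.08184 = 0.11209 m

about 11.2 cm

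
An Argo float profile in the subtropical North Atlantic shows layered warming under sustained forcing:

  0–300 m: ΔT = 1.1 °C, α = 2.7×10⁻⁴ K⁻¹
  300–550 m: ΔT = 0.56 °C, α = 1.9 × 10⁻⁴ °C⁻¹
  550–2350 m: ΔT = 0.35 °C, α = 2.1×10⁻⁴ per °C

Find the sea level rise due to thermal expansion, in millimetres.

0–300 m: 300 × 1.1 × 2.7×10⁻⁴ = 0.08910 m
300–550 m: 1.9×10⁻⁴ × 250 × 0.56 = 0.02660 m
550–2350 m: 0.35 × 1800 × 2.1×10⁻⁴ = 0.13230 m
Δh = 0.08910 + 0.02660 + 0.13230 = 0.24800 m

248 mm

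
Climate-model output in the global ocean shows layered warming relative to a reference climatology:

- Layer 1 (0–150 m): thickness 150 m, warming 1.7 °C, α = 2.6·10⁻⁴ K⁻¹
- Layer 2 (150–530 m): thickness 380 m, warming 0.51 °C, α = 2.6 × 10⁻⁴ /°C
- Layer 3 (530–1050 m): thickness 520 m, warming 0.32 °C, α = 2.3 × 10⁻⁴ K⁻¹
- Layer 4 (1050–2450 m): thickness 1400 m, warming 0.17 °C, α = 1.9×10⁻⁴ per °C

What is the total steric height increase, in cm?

20 cm

0–150 m: 1.7 × 150 × 2.6×10⁻⁴ = 0.06630 m
0.51 × 380 × 2.6×10⁻⁴ = 0.050388 m
Layer 3: 0.32 × 2.3×10⁻⁴ × 520 = 0.038272 m
Layer 4: 0.17 × 1400 × 1.9×10⁻⁴ = 0.04522 m
Δh = 0.06630 + 0.050388 + 0.038272 + 0.04522 = 0.20018 m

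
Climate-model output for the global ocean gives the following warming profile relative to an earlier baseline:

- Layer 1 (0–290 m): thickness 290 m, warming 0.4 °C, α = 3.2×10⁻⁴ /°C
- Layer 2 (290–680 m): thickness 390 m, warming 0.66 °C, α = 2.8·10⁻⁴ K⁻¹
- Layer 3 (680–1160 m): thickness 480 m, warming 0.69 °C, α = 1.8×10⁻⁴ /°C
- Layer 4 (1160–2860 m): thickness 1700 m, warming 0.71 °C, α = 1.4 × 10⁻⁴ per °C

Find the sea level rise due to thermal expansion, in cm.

3.2×10⁻⁴ × 0.4 × 290 = 0.03712 m
390 × 2.8×10⁻⁴ × 0.66 = 0.072072 m
1.8×10⁻⁴ × 480 × 0.69 = 0.059616 m
1.4×10⁻⁴ × 0.71 × 1700 = 0.16898 m
Δh = 0.03712 + 0.072072 + 0.059616 + 0.16898 = 0.337788 m

about 33.8 cm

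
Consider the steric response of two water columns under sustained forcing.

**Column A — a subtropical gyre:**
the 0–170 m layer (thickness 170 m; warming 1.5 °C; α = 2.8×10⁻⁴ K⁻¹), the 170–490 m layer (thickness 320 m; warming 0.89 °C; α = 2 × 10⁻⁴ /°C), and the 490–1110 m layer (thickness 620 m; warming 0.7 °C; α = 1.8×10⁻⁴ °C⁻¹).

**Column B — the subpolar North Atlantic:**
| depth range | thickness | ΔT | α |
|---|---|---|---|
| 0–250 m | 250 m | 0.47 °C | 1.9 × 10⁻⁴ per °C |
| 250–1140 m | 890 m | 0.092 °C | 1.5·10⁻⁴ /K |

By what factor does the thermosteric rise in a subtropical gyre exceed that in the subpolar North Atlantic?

A Layer 1: 2.8×10⁻⁴ × 1.5 × 170 = 0.07140 m
A 170–490 m: 320 × 2×10⁻⁴ × 0.89 = 0.05696 m
A 490–1110 m: 0.7 × 620 × 1.8×10⁻⁴ = 0.07812 m
A total: 0.20648 m
B 1.9×10⁻⁴ × 0.47 × 250 = 0.022325 m
B 250–1140 m: 0.092 × 1.5×10⁻⁴ × 890 = 0.012282 m
B total: 0.034607 m
Ratio: 0.20648 / 0.034607 ≈ 5.966

a factor of 5.97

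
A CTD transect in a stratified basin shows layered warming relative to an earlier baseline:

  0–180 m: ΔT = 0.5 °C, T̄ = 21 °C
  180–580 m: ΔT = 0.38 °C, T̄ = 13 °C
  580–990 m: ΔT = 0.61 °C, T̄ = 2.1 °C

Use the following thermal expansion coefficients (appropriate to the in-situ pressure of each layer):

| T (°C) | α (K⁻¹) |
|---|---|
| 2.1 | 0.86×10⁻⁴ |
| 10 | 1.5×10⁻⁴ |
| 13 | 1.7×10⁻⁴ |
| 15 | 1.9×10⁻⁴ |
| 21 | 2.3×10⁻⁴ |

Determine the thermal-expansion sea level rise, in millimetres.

68 mm

Layer 1 at 21 °C → α = 2.3×10⁻⁴ K⁻¹
Layer 2 at 13 °C → α = 1.7×10⁻⁴ K⁻¹
Layer 3 at 2.1 °C → α = 0.86×10⁻⁴ K⁻¹
Layer 1: 0.5 × 2.3×10⁻⁴ × 180 = 0.02070 m
0.38 × 400 × 1.7×10⁻⁴ = 0.02584 m
Layer 3: 0.86×10⁻⁴ × 0.61 × 410 = 0.0215086 m
Δh = 0.02070 + 0.02584 + 0.0215086 = 0.0680486 m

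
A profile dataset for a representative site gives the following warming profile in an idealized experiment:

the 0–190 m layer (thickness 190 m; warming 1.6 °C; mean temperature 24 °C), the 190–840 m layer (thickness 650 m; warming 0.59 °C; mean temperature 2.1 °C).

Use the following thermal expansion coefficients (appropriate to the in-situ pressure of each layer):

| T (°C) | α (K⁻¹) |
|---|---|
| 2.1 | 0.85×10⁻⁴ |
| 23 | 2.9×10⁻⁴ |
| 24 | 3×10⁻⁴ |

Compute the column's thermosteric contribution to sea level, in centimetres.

Layer 1 at 24 °C → α = 3×10⁻⁴ K⁻¹
Layer 2 at 2.1 °C → α = 0.85×10⁻⁴ K⁻¹
1.6 × 3×10⁻⁴ × 190 = 0.09120 m
0.85×10⁻⁴ × 0.59 × 650 = 0.0325975 m
Δh = 0.09120 + 0.0325975 = 0.1237975 m ≈ 12.4 cm

Δh ≈ 12.4 cm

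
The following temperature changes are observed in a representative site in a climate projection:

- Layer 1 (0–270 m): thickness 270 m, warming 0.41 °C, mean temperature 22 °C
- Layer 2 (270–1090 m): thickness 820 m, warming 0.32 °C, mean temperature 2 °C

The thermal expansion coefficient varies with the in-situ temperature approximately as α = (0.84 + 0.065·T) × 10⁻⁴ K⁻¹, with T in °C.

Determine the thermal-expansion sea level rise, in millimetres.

Δh = 50.6 mm

Layer 1: α = (0.84 + 0.065×22)×10⁻⁴ = 2.27×10⁻⁴ K⁻¹
Layer 2: α = (0.84 + 0.065×2)×10⁻⁴ = 0.97×10⁻⁴ K⁻¹
Layer 1: 270 × 2.27×10⁻⁴ × 0.41 = 0.0251289 m
270–1090 m: 0.97×10⁻⁴ × 820 × 0.32 = 0.0254528 m
Δh = 0.0251289 + 0.0254528 = 0.0505817 m ≈ 50.6 mm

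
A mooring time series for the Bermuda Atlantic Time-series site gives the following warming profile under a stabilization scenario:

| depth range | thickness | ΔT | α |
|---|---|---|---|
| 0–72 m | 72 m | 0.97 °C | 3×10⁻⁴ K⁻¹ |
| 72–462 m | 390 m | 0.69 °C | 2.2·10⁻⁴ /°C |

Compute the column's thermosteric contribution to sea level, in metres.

0–72 m: 72 × 3×10⁻⁴ × 0.97 = 0.020952 m
Layer 2: 2.2×10⁻⁴ × 0.69 × 390 = 0.059202 m
Δh = 0.020952 + 0.059202 = 0.080154 m ≈ 0.0802 m

0.0802 m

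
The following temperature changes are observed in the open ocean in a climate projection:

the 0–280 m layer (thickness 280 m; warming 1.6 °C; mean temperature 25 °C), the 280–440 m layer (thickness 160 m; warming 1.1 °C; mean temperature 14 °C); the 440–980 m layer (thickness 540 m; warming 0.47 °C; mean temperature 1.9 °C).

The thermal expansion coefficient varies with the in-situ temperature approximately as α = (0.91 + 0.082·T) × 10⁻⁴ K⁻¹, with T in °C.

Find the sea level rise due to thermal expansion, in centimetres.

Δh ≈ 19.6 cm

Layer 1: α = (0.91 + 0.082×25)×10⁻⁴ = 2.96×10⁻⁴ K⁻¹
Layer 2: α = (0.91 + 0.082×14)×10⁻⁴ = 2.058×10⁻⁴ K⁻¹
Layer 3: α = (0.91 + 0.082×1.9)×10⁻⁴ = 1.0658×10⁻⁴ K⁻¹
Layer 1: 280 × 2.96×10⁻⁴ × 1.6 = 0.132608 m
Layer 2: 160 × 1.1 × 2.058×10⁻⁴ = 0.0362208 m
0.47 × 1.0658×10⁻⁴ × 540 = 0.027050004 m
Δh = 0.132608 + 0.0362208 + 0.027050004 = 0.195878804 m ≈ 19.6 cm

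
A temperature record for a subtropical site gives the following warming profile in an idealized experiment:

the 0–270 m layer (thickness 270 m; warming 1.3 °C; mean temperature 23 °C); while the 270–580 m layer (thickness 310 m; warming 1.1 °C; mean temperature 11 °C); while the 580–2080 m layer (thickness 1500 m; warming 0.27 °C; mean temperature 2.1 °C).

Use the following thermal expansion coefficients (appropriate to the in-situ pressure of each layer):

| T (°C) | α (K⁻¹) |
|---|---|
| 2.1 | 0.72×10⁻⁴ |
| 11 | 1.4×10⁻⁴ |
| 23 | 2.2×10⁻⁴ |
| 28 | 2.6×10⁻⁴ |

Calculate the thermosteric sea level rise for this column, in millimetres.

154 mm of thermosteric rise

Layer 1 at 23 °C → α = 2.2×10⁻⁴ K⁻¹
Layer 2 at 11 °C → α = 1.4×10⁻⁴ K⁻¹
Layer 3 at 2.1 °C → α = 0.72×10⁻⁴ K⁻¹
1.3 × 2.2×10⁻⁴ × 270 = 0.07722 m
310 × 1.4×10⁻⁴ × 1.1 = 0.04774 m
Layer 3: 1500 × 0.27 × 0.72×10⁻⁴ = 0.02916 m
Δh = 0.07722 + 0.04774 + 0.02916 = 0.15412 m ≈ 154 mm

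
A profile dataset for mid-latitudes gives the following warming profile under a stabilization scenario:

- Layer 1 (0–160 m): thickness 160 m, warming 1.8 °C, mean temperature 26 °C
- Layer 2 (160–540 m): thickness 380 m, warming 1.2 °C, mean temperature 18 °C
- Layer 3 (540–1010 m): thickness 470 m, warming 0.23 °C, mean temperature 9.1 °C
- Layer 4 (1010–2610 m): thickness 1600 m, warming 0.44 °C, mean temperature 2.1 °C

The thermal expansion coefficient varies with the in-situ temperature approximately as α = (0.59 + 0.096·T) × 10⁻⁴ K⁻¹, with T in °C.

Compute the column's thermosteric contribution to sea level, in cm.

Layer 1: α = (0.59 + 0.096×26)×10⁻⁴ = 3.086×10⁻⁴ K⁻¹
Layer 2: α = (0.59 + 0.096×18)×10⁻⁴ = 2.318×10⁻⁴ K⁻¹
Layer 3: α = (0.59 + 0.096×9.1)×10⁻⁴ = 1.4636×10⁻⁴ K⁻¹
Layer 4: α = (0.59 + 0.096×2.1)×10⁻⁴ = 0.7916×10⁻⁴ K⁻¹
Layer 1: 160 × 3.086×10⁻⁴ × 1.8 = 0.0888768 m
160–540 m: 380 × 2.318×10⁻⁴ × 1.2 = 0.1057008 m
470 × 0.23 × 1.4636×10⁻⁴ = 0.015821516 m
0.44 × 0.7916×10⁻⁴ × 1600 = 0.05572864 m
Δh = 0.0888768 + 0.1057008 + 0.015821516 + 0.05572864 = 0.266127756 m ≈ 26.6 cm

about 26.6 cm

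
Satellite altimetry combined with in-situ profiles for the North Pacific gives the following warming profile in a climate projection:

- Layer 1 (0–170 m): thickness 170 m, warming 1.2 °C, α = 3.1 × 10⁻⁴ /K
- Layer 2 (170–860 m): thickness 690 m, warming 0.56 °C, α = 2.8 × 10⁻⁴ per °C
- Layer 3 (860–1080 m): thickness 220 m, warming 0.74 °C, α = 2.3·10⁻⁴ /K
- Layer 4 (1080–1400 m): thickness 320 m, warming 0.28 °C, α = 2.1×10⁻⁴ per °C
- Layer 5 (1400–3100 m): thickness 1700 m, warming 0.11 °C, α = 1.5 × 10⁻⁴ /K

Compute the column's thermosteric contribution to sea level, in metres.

0–170 m: 170 × 3.1×10⁻⁴ × 1.2 = 0.06324 m
Layer 2: 0.56 × 690 × 2.8×10⁻⁴ = 0.108192 m
Layer 3: 0.74 × 220 × 2.3×10⁻⁴ = 0.037444 m
2.1×10⁻⁴ × 320 × 0.28 = 0.018816 m
Layer 5: 0.11 × 1700 × 1.5×10⁻⁴ = 0.02805 m
Δh = 0.06324 + 0.108192 + 0.037444 + 0.018816 + 0.02805 = 0.255742 m

0.256 m of thermosteric rise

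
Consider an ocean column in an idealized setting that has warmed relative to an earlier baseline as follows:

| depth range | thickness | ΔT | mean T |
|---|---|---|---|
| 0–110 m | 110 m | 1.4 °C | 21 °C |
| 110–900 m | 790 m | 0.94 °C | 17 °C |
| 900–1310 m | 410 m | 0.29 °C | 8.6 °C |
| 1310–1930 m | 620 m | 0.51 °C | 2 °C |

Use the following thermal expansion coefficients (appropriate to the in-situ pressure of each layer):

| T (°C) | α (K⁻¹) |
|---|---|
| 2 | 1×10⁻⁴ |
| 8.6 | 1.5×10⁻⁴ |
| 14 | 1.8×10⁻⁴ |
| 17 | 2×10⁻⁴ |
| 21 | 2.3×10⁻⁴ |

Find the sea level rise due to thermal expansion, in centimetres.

Layer 1 at 21 °C → α = 2.3×10⁻⁴ K⁻¹
Layer 2 at 17 °C → α = 2×10⁻⁴ K⁻¹
Layer 3 at 8.6 °C → α = 1.5×10⁻⁴ K⁻¹
Layer 4 at 2 °C → α = 1×10⁻⁴ K⁻¹
Layer 1: 2.3×10⁻⁴ × 110 × 1.4 = 0.03542 m
2×10⁻⁴ × 0.94 × 790 = 0.14852 m
Layer 3: 1.5×10⁻⁴ × 0.29 × 410 = 0.017835 m
1310–1930 m: 1×10⁻⁴ × 0.51 × 620 = 0.03162 m
Δh = 0.03542 + 0.14852 + 0.017835 + 0.03162 = 0.233395 m

Δh = 23.3 cm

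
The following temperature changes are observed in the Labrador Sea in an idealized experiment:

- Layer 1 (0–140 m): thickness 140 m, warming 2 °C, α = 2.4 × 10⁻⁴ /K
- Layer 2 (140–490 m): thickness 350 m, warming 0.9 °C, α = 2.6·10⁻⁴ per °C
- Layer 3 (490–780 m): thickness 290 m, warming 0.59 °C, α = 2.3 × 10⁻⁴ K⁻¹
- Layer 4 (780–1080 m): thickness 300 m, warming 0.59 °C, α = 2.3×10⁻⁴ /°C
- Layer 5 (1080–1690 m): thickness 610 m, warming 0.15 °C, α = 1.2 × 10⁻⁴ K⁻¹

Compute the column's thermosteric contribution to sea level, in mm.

Δh ≈ 240 mm

Layer 1: 140 × 2 × 2.4×10⁻⁴ = 0.06720 m
140–490 m: 0.9 × 350 × 2.6×10⁻⁴ = 0.08190 m
290 × 0.59 × 2.3×10⁻⁴ = 0.039353 m
780–1080 m: 2.3×10⁻⁴ × 300 × 0.59 = 0.04071 m
1080–1690 m: 1.2×10⁻⁴ × 610 × 0.15 = 0.01098 m
Δh = 0.06720 + 0.08190 + 0.039353 + 0.04071 + 0.01098 = 0.240143 m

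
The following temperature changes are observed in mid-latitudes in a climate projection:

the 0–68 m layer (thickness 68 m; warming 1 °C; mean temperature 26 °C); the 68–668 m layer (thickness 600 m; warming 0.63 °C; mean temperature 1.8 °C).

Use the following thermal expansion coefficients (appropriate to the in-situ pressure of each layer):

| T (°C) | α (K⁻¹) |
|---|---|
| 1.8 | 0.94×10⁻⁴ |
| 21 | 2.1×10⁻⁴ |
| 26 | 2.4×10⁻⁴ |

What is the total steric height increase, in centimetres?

about 5.2 cm

Layer 1 at 26 °C → α = 2.4×10⁻⁴ K⁻¹
Layer 2 at 1.8 °C → α = 0.94×10⁻⁴ K⁻¹
0–68 m: 2.4×10⁻⁴ × 1 × 68 = 0.01632 m
Layer 2: 600 × 0.94×10⁻⁴ × 0.63 = 0.035532 m
Δh = 0.01632 + 0.035532 = 0.051852 m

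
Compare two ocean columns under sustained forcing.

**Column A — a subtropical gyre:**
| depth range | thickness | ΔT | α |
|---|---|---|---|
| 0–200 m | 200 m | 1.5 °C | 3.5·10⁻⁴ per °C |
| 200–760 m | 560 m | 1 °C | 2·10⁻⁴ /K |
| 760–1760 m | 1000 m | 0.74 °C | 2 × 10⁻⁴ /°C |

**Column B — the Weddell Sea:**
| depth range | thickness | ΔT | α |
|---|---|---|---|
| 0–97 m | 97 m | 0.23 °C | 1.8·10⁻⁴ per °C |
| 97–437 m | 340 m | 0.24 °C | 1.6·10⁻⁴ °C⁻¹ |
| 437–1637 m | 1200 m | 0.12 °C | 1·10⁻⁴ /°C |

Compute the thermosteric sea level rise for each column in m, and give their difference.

A: 0.37 m; B: 0.031 m; difference 0.33 m

A Layer 1: 200 × 3.5×10⁻⁴ × 1.5 = 0.10500 m
A Layer 2: 560 × 1 × 2×10⁻⁴ = 0.11200 m
A 0.74 × 1000 × 2×10⁻⁴ = 0.14800 m
A total: 0.36500 m
B 0.23 × 97 × 1.8×10⁻⁴ = 0.0040158 m
B 97–437 m: 340 × 0.24 × 1.6×10⁻⁴ = 0.013056 m
B Layer 3: 0.12 × 1×10⁻⁴ × 1200 = 0.01440 m
B total: 0.0314718 m
Difference: 0.36500 − 0.0314718 = 0.3335282 m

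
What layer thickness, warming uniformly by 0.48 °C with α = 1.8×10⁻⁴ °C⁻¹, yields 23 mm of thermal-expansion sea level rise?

H = Δh/(αΔT) = 0.023 / (1.8×10⁻⁴ × 0.48) ≈ 266.2 m

about 266 m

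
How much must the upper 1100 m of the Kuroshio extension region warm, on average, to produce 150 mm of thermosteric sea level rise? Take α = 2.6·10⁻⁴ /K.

about 0.52 K

ΔT = Δh/(αH) = 0.15 / (2.6×10⁻⁴ × 1100) ≈ 0.5245 K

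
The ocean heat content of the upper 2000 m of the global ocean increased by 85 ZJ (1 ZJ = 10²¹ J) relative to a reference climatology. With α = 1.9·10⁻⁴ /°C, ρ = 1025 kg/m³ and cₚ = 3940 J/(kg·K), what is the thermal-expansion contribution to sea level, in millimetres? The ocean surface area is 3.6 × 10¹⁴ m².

Δh = 11.1 mm

Per unit area: Q = 85×10²¹ / (3.6×10¹⁴) ≈ 2.361×10⁸ J/m²
Δh = αQ/(ρcₚ) = 1.9×10⁻⁴ × 2.361×10⁸ / (1025 × 3940) ≈ 0.011108 m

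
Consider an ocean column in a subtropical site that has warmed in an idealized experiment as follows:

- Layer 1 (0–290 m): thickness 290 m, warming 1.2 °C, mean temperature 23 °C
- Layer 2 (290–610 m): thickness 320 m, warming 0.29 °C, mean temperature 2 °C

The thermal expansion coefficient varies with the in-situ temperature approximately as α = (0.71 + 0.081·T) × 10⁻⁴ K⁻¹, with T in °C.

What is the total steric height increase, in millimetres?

Layer 1: α = (0.71 + 0.081×23)×10⁻⁴ = 2.573×10⁻⁴ K⁻¹
Layer 2: α = (0.71 + 0.081×2)×10⁻⁴ = 0.872×10⁻⁴ K⁻¹
290 × 1.2 × 2.573×10⁻⁴ = 0.0895404 m
0.29 × 0.872×10⁻⁴ × 320 = 0.00809216 m
Δh = 0.0895404 + 0.00809216 = 0.09763256 m

Δh = 97.6 mm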